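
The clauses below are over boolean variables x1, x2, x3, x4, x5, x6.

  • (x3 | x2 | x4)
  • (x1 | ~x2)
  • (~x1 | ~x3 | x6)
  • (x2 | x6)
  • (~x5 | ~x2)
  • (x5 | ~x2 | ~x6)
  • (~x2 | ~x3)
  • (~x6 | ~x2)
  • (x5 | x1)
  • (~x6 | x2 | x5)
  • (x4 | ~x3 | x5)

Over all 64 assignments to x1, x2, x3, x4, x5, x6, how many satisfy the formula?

8

Case analysis on x2 and x5:
  x2=T, x5=T: a clause becomes empty — 0.
  x2=T, x5=F: remaining (x1,x3,x4,x6) ∈ {(T,F,F,F); (T,F,T,F)} — 2.
  x2=F, x5=T: x1 free; 3 ways for (x3,x4,x6) × 2^1 = 6.
  x2=F, x5=F: a clause becomes empty — 0.
Total: 0 + 2 + 6 + 0 = 8.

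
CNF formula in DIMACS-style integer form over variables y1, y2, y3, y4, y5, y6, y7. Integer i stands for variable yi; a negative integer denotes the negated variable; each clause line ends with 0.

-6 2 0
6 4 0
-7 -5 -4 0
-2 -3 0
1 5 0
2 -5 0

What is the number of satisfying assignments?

Split on y2, then y5.
  y2=T, y5=T: y1 free; 4 ways for (y3,y4,y6,y7) × 2^1 = 8.
  y2=T, y5=F: y7 free; 3 ways for (y1,y3,y4,y6) × 2^1 = 6.
  y2=F, y5=T: a clause becomes empty — 0.
  y2=F, y5=F: remaining (y1,y3,y4,y6,y7) ∈ {(T,F,T,F,F); (T,F,T,F,T); (T,T,T,F,F); (T,T,T,F,T)} — 4.
Total: 8 + 6 + 0 + 4 = 18.

18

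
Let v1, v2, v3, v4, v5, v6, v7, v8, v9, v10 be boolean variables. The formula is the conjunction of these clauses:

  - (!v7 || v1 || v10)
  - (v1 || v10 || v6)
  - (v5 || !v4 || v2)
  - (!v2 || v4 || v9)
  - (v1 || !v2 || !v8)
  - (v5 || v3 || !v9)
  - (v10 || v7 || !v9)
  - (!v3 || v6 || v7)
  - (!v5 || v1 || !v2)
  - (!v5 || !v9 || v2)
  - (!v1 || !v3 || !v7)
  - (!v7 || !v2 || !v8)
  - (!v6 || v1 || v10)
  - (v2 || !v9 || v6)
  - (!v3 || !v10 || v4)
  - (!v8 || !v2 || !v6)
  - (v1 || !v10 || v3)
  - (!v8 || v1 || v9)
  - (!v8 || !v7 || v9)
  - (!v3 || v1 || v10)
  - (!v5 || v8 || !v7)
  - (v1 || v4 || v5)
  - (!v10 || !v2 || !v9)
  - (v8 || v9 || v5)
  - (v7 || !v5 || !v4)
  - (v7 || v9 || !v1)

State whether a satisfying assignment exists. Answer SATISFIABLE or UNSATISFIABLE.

v1 = True:
  v9 = True:
    v2 = True:
      propagation gives v10=False, v7=True, v3=False; contradiction.
    v2 = False:
      propagation gives v5=False, v4=False, v3=True; contradiction.
  v9 = False:
    propagation gives v7=True, v3=False, v8=False, v5=False; an empty clause results — contradiction.
v1 = False:
  v2 = True:
    propagation gives v8=False, v5=False, v4=True, v9=True; an empty clause results — contradiction.
  v2 = False:
    v5 = True:
      propagation gives v9=False, v8=False, v7=False; further branching also closes every case.
    v5 = False:
      propagation gives v4=False; contradiction.
Every branch closes, so no satisfying assignment exists.

UNSATISFIABLE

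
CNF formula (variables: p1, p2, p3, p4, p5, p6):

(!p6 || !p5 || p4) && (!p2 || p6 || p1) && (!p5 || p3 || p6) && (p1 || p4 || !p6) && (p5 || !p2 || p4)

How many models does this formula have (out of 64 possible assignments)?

Case analysis on p6 and p4:
  p6=T, p4=T: p1, p2, p3, p5 free → 2^4 = 16.
  p6=T, p4=F: remaining (p1,p2,p3,p5) ∈ {(T,F,F,F); (T,F,T,F)} — 2.
  p6=F, p4=T: 9 of the 16 assignments to (p1,p2,p3,p5) work.
  p6=F, p4=F: 7 of the 16 assignments to (p1,p2,p3,p5) work.
Total: 16 + 2 + 9 + 7 = 34.

34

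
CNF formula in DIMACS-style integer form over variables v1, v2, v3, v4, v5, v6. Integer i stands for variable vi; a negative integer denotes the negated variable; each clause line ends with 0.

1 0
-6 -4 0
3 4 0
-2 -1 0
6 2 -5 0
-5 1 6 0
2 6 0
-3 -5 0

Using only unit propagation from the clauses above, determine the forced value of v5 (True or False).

False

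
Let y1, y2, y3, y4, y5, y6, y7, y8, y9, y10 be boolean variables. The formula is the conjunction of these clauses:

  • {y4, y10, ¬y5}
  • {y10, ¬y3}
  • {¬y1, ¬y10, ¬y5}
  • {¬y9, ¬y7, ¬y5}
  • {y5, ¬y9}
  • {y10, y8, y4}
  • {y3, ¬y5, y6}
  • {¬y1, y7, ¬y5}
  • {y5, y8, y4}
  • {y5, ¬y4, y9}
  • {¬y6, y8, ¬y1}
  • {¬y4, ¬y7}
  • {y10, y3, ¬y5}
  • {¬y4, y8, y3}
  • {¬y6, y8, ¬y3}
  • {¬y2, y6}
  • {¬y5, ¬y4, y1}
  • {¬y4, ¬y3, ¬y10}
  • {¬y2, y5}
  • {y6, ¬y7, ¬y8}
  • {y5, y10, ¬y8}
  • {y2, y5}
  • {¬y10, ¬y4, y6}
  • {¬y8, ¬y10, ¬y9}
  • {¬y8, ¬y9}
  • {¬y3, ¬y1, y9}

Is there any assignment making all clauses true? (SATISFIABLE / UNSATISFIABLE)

Branch on y1: take y1 = False.
Set y2 = False and propagate.
  then y5 is forced to True.
  then y4 is forced to False.
  then y10 is forced to True.
Try y3 = False.
  then y6 is forced to True.
For the remaining variables, y7 = False, y8 = False, y9 = False works.
Every clause has at least one true literal under this assignment.
So y1=F, y2=F, y3=F, y4=F, y5=T, y6=T, y7=F, y8=F, y9=F, y10=T is a satisfying assignment.

SATISFIABLE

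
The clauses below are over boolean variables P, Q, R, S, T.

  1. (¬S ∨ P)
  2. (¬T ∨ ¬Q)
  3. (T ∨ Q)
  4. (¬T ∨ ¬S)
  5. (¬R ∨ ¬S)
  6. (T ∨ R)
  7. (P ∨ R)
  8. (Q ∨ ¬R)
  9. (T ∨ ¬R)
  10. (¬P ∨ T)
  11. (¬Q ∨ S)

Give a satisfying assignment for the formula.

Try P = True.
  then T is forced to True.
  then Q is forced to False.
  then S is forced to False.
  then R is forced to False.
Check each clause:
  1. (¬S ∨ P) — P is true.
  2. (¬Q ∨ ¬T) — ¬Q is true.
  3. (T ∨ Q) — T is true.
  4. (¬S ∨ ¬T) — ¬S is true.
  5. (¬S ∨ ¬R) — ¬S is true.
  6. (T ∨ R) — T is true.
  7. (R ∨ P) — P is true.
  8. (¬R ∨ Q) — ¬R is true.
  9. (¬R ∨ T) — T is true.
  10. (T ∨ ¬P) — T is true.
  11. (S ∨ ¬Q) — ¬Q is true.

P = True  Q = False  R = False  S = False  T = True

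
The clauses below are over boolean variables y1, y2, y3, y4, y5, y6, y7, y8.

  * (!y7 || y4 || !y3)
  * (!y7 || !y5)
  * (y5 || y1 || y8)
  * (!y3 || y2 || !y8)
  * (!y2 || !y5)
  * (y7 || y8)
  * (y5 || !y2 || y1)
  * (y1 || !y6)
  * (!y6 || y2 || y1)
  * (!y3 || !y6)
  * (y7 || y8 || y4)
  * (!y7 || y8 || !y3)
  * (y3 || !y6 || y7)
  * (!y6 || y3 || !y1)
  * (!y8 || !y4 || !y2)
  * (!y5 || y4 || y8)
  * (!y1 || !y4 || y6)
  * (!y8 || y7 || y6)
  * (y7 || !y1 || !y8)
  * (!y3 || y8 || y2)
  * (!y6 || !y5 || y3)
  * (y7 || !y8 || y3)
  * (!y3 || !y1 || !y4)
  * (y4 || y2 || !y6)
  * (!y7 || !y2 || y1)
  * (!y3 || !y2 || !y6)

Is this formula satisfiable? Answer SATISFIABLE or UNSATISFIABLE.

Set y1 = True and propagate.
Branch on y2: take y2 = False.
The remaining clauses are satisfied by y3 = False, y4 = False, y5 = False, y6 = False, y7 = True, y8 = True.
So y1 = 1, y2 = 0, y3 = 0, y4 = 0, y5 = 0, y6 = 0, y7 = 1, y8 = 1 is a satisfying assignment.

SATISFIABLE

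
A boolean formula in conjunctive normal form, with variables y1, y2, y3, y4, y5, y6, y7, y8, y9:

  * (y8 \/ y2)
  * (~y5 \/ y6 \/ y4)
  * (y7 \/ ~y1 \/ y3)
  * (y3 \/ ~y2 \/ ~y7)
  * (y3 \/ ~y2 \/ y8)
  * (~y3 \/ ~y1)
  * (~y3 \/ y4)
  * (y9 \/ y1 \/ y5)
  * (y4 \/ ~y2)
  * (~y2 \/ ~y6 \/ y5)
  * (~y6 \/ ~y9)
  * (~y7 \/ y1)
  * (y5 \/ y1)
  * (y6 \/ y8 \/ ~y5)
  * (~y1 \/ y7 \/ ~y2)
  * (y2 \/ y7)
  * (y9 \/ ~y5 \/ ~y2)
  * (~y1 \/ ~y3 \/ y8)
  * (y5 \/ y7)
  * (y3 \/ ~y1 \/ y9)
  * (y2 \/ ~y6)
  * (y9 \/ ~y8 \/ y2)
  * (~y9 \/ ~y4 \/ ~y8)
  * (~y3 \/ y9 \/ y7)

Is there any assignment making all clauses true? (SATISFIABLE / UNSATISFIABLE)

SATISFIABLE

Set y1 = True and propagate.
  then y3 is forced to False.
  then y7 is forced to True.
  then y2 is forced to False.
  then y8 is forced to True.
  then y9 is forced to True.
  then y6 is forced to False.
  then y4 is forced to False.
  then y5 is forced to False.
Every clause has at least one true literal under this assignment.
So y1 = True, y2 = False, y3 = False, y4 = False, y5 = False, y6 = False, y7 = True, y8 = True, y9 = True is a satisfying assignment.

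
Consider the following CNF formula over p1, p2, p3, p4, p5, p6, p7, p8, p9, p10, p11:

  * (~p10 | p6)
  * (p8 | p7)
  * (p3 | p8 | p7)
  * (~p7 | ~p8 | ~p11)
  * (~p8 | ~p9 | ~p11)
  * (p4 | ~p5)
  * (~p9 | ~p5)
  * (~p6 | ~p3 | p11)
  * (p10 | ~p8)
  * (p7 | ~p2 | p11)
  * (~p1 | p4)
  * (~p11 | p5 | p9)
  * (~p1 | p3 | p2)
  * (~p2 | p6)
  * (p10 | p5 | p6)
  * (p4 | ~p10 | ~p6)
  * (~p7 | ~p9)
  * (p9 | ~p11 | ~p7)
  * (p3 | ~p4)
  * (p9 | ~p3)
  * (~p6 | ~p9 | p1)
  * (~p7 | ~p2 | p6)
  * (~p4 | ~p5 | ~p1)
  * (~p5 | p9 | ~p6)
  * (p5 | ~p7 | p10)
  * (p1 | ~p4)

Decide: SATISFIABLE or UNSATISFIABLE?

UNSATISFIABLE

p6 = True:
  p9 = True:
    propagation gives p5=False, p7=False, p8=True, p11=False; an empty clause results — contradiction.
  p9 = False:
    propagation gives p3=False, p4=False, p5=False, p1=False; an empty clause results — contradiction.
p6 = False:
  propagation gives p10=False, p8=False, p7=True, p2=False; an empty clause results — contradiction.
Every branch closes, so no satisfying assignment exists.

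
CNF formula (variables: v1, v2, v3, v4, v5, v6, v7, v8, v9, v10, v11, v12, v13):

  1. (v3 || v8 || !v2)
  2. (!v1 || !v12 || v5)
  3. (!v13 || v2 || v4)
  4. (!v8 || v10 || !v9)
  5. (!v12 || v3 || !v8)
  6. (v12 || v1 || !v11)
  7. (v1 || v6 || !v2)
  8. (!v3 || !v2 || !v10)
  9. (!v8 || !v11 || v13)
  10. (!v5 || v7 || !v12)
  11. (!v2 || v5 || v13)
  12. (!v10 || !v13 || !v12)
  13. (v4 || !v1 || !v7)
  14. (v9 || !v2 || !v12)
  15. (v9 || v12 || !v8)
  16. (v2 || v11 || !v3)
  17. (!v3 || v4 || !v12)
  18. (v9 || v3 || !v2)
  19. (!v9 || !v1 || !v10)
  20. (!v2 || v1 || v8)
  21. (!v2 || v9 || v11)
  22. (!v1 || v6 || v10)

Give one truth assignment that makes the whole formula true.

v1=False, v2=False, v3=False, v4=True, v5=False, v6=True, v7=True, v8=False, v9=True, v10=True, v11=False, v12=True, v13=False

Check each clause:
  1. (v3 || v8 || !v2) — !v2 is true.
  2. (!v12 || !v1 || v5) — !v1 is true.
  3. (v2 || v4 || !v13) — !v13 is true.
  4. (!v9 || v10 || !v8) — !v8 is true.
  5. (v3 || !v8 || !v12) — !v8 is true.
  6. (v1 || !v11 || v12) — v12 is true.
  7. (v6 || !v2 || v1) — !v2 is true.
  8. (!v2 || !v3 || !v10) — !v3 is true.
  9. (v13 || !v11 || !v8) — !v8 is true.
  10. (!v5 || !v12 || v7) — !v5 is true.
  11. (!v2 || v13 || v5) — !v2 is true.
  12. (!v13 || !v12 || !v10) — !v13 is true.
  13. (!v1 || !v7 || v4) — v4 is true.
  14. (!v12 || !v2 || v9) — v9 is true.
  15. (!v8 || v12 || v9) — !v8 is true.
  16. (v11 || v2 || !v3) — !v3 is true.
  17. (v4 || !v3 || !v12) — v4 is true.
  18. (v9 || !v2 || v3) — v9 is true.
  19. (!v9 || !v10 || !v1) — !v1 is true.
  20. (!v2 || v8 || v1) — !v2 is true.
  21. (v9 || !v2 || v11) — v9 is true.
  22. (v6 || !v1 || v10) — v10 is true.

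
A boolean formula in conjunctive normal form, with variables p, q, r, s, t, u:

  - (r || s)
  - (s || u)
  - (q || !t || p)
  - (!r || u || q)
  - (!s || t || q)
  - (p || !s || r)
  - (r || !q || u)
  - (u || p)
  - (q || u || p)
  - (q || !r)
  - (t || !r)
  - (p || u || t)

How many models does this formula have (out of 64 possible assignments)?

9

Case analysis on q and r:
  q=1, r=1: 5 of the 16 assignments to (p,s,t,u) work.
  q=1, r=0: remaining (p,s,t,u) ∈ {(1,1,0,1); (1,1,1,1)} — 2.
  q=0, r=1: a clause becomes empty — 0.
  q=0, r=0: remaining (p,s,t,u) ∈ {(1,1,1,0); (1,1,1,1)} — 2.
Total: 5 + 2 + 0 + 2 = 9.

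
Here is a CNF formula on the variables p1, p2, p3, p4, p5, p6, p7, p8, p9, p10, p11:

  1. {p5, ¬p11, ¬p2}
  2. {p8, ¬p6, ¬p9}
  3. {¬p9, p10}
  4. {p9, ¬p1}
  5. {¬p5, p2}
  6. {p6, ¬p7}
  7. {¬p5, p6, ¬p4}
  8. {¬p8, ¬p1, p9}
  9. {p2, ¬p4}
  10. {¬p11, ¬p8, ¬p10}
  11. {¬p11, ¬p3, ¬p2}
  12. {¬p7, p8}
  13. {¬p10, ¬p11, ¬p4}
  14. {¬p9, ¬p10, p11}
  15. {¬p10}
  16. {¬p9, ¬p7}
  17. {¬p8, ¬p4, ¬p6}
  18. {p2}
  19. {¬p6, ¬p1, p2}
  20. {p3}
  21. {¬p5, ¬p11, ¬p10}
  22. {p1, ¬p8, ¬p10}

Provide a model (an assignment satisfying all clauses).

The clause (¬p10) is unit: p10 must be False.
(¬p9) is a unit clause, so p9 = False.
(¬p1) is a unit clause, so p1 = False.
Unit propagation: (p2) forces p2 = True.
Unit propagation: (p3) forces p3 = True.
Unit propagation: (¬p11) forces p11 = False.
p4 occurs only negated in the remaining clauses — set p4 = False.
p7 occurs only negated in the remaining clauses — set p7 = False.
p5, p6, p8 are now unconstrained; take p5 = True, p6 = True, p8 = False.
Every clause has at least one true literal under this assignment.

p1=F, p2=T, p3=T, p4=F, p5=T, p6=T, p7=F, p8=F, p9=F, p10=F, p11=F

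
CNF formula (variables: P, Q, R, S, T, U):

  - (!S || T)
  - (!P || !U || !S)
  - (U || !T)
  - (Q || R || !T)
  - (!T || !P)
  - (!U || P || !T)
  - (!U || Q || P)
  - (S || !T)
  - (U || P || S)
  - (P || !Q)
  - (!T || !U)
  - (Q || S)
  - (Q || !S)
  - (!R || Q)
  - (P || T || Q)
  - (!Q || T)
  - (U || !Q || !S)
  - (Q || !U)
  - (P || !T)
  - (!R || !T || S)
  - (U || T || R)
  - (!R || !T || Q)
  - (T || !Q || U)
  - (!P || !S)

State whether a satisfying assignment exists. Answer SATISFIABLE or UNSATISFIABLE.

UNSATISFIABLE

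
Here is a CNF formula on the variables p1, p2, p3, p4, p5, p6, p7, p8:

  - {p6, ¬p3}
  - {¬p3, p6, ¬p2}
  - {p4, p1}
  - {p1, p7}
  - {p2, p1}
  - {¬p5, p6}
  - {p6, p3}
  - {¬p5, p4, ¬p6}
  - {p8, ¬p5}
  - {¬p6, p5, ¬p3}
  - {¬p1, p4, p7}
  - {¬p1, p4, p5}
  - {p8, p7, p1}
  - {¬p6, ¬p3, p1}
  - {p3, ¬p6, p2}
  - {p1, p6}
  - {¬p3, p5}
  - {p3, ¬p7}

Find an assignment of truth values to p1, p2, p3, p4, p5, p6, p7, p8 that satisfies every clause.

p1=T, p2=T, p3=T, p4=T, p5=T, p6=T, p7=T, p8=T

Check each clause:
  1. {p6, ¬p3} — p6 is true.
  2. {¬p3, p6, ¬p2} — p6 is true.
  3. {p4, p1} — p1 is true.
  4. {p1, p7} — p1 is true.
  5. {p1, p2} — p1 is true.
  6. {¬p5, p6} — p6 is true.
  7. {p3, p6} — p3 is true.
  8. {p4, ¬p6, ¬p5} — p4 is true.
  9. {p8, ¬p5} — p8 is true.
  10. {¬p3, ¬p6, p5} — p5 is true.
  11. {¬p1, p4, p7} — p4 is true.
  12. {p4, p5, ¬p1} — p4 is true.
  13. {p1, p7, p8} — p8 is true.
  14. {p1, ¬p3, ¬p6} — p1 is true.
  15. {¬p6, p3, p2} — p2 is true.
  16. {p1, p6} — p1 is true.
  17. {p5, ¬p3} — p5 is true.
  18. {p3, ¬p7} — p3 is true.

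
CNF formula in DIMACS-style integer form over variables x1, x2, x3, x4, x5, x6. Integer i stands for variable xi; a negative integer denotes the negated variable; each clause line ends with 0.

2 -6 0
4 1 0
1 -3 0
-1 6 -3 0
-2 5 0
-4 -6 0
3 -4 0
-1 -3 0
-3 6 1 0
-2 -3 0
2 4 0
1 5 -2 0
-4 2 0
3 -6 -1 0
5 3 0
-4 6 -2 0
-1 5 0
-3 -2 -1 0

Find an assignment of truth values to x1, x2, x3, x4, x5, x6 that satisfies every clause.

x1=1, x2=1, x3=0, x4=0, x5=1, x6=0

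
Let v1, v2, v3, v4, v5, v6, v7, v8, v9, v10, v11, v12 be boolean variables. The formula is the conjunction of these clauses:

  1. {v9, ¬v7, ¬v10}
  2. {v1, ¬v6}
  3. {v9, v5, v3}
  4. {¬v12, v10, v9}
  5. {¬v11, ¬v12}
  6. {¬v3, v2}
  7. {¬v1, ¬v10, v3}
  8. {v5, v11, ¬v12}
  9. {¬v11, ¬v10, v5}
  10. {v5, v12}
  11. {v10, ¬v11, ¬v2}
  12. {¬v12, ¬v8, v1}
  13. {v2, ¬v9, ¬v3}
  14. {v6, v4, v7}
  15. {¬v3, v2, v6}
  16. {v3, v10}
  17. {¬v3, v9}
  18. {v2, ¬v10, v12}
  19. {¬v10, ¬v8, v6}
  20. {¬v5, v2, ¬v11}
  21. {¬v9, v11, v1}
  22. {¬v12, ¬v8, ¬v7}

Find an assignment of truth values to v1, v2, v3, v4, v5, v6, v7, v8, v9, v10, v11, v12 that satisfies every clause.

Pure literal: v8 appears only negated; assign v8 = False.
Set v1 = True and propagate.
For the remaining variables, v2 = True, v3 = True, v4 = False, v5 = True, v6 = True, v7 = False, v9 = True, v10 = False, v11 = False, v12 = True works.

v1=1, v2=1, v3=1, v4=0, v5=1, v6=1, v7=0, v8=0, v9=1, v10=0, v11=0, v12=1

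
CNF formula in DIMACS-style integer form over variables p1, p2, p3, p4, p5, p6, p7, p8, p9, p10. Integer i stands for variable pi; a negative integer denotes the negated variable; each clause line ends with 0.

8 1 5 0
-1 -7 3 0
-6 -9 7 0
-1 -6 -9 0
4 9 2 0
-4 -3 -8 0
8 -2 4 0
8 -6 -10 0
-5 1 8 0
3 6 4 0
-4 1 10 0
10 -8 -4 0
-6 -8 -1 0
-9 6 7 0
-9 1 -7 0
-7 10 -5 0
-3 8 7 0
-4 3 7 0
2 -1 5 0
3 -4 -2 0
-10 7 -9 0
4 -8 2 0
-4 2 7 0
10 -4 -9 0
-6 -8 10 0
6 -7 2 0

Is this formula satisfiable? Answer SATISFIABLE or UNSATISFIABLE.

SATISFIABLE

Set p1 = True and propagate.
For the remaining variables, p2 = True, p3 = True, p4 = True, p5 = False, p6 = False, p7 = True, p8 = False, p9 = False, p10 = False works.
Every clause has at least one true literal under this assignment.
So p1=True, p2=True, p3=True, p4=True, p5=False, p6=False, p7=True, p8=False, p9=False, p10=False is a satisfying assignment.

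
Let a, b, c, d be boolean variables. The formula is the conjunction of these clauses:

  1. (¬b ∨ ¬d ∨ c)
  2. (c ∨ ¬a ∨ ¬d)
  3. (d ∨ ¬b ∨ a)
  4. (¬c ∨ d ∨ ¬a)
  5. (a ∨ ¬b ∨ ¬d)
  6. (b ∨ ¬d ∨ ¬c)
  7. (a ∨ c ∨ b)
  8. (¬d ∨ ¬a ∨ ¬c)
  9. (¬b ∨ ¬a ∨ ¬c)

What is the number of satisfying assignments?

Satisfying assignments:
  a=F b=F c=T d=F
  a=T b=F c=F d=F
  a=T b=T c=F d=F
Count: 3.

3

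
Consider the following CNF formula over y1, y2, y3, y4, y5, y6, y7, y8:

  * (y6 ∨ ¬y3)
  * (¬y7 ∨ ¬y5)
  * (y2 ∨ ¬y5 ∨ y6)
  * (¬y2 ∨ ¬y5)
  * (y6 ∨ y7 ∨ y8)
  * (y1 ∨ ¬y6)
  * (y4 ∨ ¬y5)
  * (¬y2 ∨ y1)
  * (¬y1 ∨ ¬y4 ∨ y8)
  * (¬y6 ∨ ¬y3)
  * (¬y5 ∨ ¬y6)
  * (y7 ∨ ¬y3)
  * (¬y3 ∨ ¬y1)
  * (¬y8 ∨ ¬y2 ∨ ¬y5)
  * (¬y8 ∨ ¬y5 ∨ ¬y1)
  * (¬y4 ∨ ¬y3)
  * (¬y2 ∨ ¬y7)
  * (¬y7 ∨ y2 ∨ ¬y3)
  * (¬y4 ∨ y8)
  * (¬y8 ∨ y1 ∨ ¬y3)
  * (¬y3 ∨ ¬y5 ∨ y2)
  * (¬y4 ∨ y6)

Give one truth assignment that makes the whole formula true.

y1 = True, y2 = False, y3 = False, y4 = False, y5 = False, y6 = True, y7 = False, y8 = False

y3 occurs only negated in the remaining clauses — set y3 = False.
y5 occurs only negated in the remaining clauses — set y5 = False.
Try y1 = True.
For the remaining variables, y2 = False, y4 = False, y6 = True, y7 = False, y8 = False works.
Every clause has at least one true literal under this assignment.
Check each clause:
  1. (y6 ∨ ¬y3) — ¬y3 is true.
  2. (¬y7 ∨ ¬y5) — ¬y7 is true.
  3. (¬y5 ∨ y6 ∨ y2) — ¬y5 is true.
  4. (¬y5 ∨ ¬y2) — ¬y5 is true.
  5. (y7 ∨ y6 ∨ y8) — y6 is true.
  6. (¬y6 ∨ y1) — y1 is true.
  7. (y4 ∨ ¬y5) — ¬y5 is true.
  8. (¬y2 ∨ y1) — y1 is true.
  9. (y8 ∨ ¬y4 ∨ ¬y1) — ¬y4 is true.
  10. (¬y6 ∨ ¬y3) — ¬y3 is true.
  11. (¬y5 ∨ ¬y6) — ¬y5 is true.
  12. (y7 ∨ ¬y3) — ¬y3 is true.
  13. (¬y1 ∨ ¬y3) — ¬y3 is true.
  14. (¬y2 ∨ ¬y8 ∨ ¬y5) — ¬y8 is true.
  15. (¬y8 ∨ ¬y5 ∨ ¬y1) — ¬y8 is true.
  16. (¬y3 ∨ ¬y4) — ¬y4 is true.
  17. (¬y2 ∨ ¬y7) — ¬y7 is true.
  18. (¬y7 ∨ y2 ∨ ¬y3) — ¬y7 is true.
  19. (y8 ∨ ¬y4) — ¬y4 is true.
  20. (y1 ∨ ¬y8 ∨ ¬y3) — ¬y8 is true.
  21. (y2 ∨ ¬y3 ∨ ¬y5) — ¬y5 is true.
  22. (¬y4 ∨ y6) — ¬y4 is true.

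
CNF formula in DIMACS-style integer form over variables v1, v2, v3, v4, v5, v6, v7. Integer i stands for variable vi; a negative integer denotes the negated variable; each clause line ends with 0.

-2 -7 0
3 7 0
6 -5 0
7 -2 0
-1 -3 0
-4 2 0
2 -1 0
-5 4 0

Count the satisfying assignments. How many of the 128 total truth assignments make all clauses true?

The models are:
  v1=F v2=F v3=F v4=F v5=F v6=F v7=T
  v1=F v2=F v3=F v4=F v5=F v6=T v7=T
  v1=F v2=F v3=T v4=F v5=F v6=F v7=F
  v1=F v2=F v3=T v4=F v5=F v6=F v7=T
  v1=F v2=F v3=T v4=F v5=F v6=T v7=F
  v1=F v2=F v3=T v4=F v5=F v6=T v7=T
That's 6 in total.

6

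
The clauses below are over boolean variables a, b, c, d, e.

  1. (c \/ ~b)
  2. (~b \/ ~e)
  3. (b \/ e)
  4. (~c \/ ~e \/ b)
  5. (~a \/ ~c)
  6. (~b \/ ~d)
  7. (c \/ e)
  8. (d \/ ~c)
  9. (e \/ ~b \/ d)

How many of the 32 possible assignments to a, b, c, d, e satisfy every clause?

Satisfying assignments:
  a=0 b=0 c=0 d=0 e=1
  a=0 b=0 c=0 d=1 e=1
  a=1 b=0 c=0 d=0 e=1
  a=1 b=0 c=0 d=1 e=1
That's 4 in total.

4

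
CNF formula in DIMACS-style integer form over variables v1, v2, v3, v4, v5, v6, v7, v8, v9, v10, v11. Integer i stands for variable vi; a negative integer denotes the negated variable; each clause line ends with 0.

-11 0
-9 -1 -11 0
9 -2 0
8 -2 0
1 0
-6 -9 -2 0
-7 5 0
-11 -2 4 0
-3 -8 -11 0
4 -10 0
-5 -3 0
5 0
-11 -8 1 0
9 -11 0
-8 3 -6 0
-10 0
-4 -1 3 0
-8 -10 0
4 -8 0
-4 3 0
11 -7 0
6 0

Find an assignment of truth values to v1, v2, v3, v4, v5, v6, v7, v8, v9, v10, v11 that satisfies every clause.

v1=1, v2=0, v3=0, v4=0, v5=1, v6=1, v7=0, v8=0, v9=0, v10=0, v11=0

The clause (¬v11) is unit: v11 must be False.
Unit propagation: (v1) forces v1 = True.
The clause (v5) is unit: v5 must be True.
The clause (¬v3) is unit: v3 must be False.
(¬v10) is a unit clause, so v10 = False.
The clause (¬v4) is unit: v4 must be False.
Unit propagation: (¬v8) forces v8 = False.
Unit propagation: (¬v2) forces v2 = False.
(¬v7) is a unit clause, so v7 = False.
(v6) is a unit clause, so v6 = True.
v9 is now unconstrained; take v9 = False.
Every clause has at least one true literal under this assignment.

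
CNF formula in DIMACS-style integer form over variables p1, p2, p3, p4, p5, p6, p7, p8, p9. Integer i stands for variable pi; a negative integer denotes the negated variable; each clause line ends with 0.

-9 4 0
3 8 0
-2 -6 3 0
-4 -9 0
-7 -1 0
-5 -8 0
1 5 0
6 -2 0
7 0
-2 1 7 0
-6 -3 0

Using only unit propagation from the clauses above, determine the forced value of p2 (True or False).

False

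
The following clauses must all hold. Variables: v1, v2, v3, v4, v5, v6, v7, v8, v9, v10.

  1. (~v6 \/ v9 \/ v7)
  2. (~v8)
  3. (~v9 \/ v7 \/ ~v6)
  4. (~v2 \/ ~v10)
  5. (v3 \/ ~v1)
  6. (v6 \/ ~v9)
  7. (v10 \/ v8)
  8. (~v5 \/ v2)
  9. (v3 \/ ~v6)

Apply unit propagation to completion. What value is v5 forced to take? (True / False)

False

Unit clause (~v8) sets v8 = False.
From (v10 \/ v8) and v8 = False: v10 = True.
(~v2 \/ ~v10) with v10 = True leaves only ~v2, so v2 = False.
(v2 \/ ~v5): since v2 = False, the clause reduces to (~v5). v5 = False.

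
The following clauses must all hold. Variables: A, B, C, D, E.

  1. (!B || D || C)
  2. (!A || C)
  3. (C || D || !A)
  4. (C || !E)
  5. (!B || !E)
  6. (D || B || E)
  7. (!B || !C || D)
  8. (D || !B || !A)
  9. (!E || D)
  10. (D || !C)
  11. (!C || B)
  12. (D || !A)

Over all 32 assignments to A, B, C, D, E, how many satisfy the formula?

Satisfying assignments:
  A=0 B=0 C=0 D=1 E=0
  A=0 B=1 C=0 D=1 E=0
  A=0 B=1 C=1 D=1 E=0
  A=1 B=1 C=1 D=1 E=0
That's 4 in total.

4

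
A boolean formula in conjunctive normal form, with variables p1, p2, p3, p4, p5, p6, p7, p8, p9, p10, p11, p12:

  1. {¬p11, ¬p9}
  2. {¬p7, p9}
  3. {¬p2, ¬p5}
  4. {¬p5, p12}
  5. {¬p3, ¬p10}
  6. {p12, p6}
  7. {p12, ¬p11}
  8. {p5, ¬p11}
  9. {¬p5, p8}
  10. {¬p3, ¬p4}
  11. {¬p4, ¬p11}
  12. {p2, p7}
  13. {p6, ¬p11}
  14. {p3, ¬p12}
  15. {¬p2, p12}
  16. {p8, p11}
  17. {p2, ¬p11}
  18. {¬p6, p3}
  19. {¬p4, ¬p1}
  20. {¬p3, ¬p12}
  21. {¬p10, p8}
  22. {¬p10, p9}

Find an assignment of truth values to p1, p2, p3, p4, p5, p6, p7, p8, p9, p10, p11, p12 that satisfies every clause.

p1 occurs only negated in the remaining clauses — set p1 = False.
Pure literal: p4 appears only negated; assign p4 = False.
Set p2 = False and propagate.
  then p7 is forced to True.
  then p9 is forced to True.
  then p11 is forced to False.
  then p8 is forced to True.
The remaining clauses are satisfied by p3 = True, p5 = False, p6 = True, p10 = False, p12 = False.

p1=0, p2=0, p3=1, p4=0, p5=0, p6=1, p7=1, p8=1, p9=1, p10=0, p11=0, p12=0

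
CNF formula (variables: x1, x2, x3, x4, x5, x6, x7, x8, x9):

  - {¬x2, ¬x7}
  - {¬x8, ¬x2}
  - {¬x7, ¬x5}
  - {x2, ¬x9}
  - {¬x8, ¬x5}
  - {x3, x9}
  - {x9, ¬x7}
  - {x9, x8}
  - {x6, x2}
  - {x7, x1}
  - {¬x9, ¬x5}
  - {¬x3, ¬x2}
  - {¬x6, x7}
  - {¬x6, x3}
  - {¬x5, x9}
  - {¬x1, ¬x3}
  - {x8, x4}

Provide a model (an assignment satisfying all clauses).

x1=True, x2=True, x3=False, x4=True, x5=False, x6=False, x7=False, x8=False, x9=True

Pure literal: x4 appears only positively; assign x4 = True.
Pure literal: x5 appears only negated; assign x5 = False.
Set x1 = True and propagate.
  then x3 is forced to False.
  then x9 is forced to True.
  then x2 is forced to True.
  then x7 is forced to False.
  then x8 is forced to False.
  then x6 is forced to False.
Every clause has at least one true literal under this assignment.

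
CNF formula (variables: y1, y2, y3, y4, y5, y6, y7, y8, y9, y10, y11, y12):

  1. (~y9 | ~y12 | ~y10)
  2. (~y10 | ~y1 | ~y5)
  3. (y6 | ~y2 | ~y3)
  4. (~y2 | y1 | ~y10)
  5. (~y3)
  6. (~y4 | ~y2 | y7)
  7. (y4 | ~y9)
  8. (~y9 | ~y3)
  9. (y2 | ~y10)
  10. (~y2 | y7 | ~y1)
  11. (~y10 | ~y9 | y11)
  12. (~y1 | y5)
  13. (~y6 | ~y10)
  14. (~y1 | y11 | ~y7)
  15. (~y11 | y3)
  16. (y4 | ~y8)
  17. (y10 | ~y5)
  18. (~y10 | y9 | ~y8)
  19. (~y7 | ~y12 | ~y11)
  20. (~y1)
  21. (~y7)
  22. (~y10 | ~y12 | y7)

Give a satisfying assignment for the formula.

Unit propagation: (~y3) forces y3 = False.
(~y11) is a unit clause, so y11 = False.
The clause (~y1) is unit: y1 must be False.
The clause (~y7) is unit: y7 must be False.
y5 occurs only negated in the remaining clauses — set y5 = False.
Pure literal: y8 appears only negated; assign y8 = False.
Branch on y2: take y2 = True.
  then y10 is forced to False.
  then y4 is forced to False.
  then y9 is forced to False.
y6, y12 are now unconstrained; take y6 = True, y12 = True.

y1=False, y2=True, y3=False, y4=False, y5=False, y6=True, y7=False, y8=False, y9=False, y10=False, y11=False, y12=True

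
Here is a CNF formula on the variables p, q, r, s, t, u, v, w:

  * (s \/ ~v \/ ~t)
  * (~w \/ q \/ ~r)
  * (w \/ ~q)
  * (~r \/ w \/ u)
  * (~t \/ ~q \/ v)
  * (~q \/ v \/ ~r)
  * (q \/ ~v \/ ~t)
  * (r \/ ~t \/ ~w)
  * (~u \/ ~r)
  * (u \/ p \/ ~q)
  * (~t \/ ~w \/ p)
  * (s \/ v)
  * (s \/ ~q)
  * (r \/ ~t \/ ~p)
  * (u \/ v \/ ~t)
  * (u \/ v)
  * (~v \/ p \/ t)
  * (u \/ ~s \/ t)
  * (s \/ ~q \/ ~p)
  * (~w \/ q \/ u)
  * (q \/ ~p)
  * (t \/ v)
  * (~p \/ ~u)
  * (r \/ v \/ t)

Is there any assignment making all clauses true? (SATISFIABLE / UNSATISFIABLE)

SATISFIABLE

Try p = True.
  then q is forced to True.
  then w is forced to True.
  then s is forced to True.
  then u is forced to False.
  then v is forced to True.
  then t is forced to True.
  then r is forced to True.
Every clause has at least one true literal under this assignment.
So p=True  q=True  r=True  s=True  t=True  u=False  v=True  w=True is a satisfying assignment.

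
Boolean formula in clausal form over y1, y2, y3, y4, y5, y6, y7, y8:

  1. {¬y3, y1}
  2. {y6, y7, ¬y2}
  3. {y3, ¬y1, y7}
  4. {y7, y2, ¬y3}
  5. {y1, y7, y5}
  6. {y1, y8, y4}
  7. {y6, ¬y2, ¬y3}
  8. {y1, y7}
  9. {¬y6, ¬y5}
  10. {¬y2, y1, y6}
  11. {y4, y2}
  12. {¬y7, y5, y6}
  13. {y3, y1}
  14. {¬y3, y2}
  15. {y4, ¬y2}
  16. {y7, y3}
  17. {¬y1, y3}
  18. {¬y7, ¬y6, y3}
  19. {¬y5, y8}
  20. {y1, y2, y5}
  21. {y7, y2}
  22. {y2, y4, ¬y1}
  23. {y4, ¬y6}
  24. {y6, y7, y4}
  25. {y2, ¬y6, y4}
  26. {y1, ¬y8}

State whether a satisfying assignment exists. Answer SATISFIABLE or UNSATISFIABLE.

SATISFIABLE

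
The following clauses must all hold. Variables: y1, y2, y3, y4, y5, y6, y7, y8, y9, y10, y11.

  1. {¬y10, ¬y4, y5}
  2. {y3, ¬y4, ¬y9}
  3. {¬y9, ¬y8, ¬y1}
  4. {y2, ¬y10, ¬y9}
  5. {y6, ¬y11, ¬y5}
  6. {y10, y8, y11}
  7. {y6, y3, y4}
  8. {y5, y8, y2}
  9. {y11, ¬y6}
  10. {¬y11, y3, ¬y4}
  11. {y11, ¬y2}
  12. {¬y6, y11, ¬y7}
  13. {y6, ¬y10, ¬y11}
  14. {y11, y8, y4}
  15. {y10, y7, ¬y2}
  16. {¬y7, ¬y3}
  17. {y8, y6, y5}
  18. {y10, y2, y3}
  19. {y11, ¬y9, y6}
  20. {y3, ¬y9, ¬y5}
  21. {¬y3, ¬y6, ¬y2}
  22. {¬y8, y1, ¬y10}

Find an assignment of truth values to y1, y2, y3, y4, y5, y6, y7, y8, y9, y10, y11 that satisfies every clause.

y1=True  y2=False  y3=True  y4=False  y5=False  y6=False  y7=False  y8=True  y9=False  y10=False  y11=False

y9 occurs only negated in the remaining clauses — set y9 = False.
Try y1 = True.
For the remaining variables, y2 = False, y3 = True, y4 = False, y5 = False, y6 = False, y7 = False, y8 = True, y10 = False, y11 = False works.
Every clause has at least one true literal under this assignment.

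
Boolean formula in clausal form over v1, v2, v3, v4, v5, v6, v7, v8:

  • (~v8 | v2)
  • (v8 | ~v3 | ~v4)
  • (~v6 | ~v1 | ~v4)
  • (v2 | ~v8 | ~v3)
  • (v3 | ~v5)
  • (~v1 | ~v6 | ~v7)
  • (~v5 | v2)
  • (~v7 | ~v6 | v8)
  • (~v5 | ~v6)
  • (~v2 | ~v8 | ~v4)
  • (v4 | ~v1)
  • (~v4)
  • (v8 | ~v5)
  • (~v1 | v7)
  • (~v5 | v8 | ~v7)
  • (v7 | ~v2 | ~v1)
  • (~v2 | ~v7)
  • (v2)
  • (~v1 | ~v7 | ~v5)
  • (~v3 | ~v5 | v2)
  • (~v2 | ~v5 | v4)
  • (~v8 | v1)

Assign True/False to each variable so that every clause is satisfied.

v1=False  v2=True  v3=False  v4=False  v5=False  v6=True  v7=False  v8=False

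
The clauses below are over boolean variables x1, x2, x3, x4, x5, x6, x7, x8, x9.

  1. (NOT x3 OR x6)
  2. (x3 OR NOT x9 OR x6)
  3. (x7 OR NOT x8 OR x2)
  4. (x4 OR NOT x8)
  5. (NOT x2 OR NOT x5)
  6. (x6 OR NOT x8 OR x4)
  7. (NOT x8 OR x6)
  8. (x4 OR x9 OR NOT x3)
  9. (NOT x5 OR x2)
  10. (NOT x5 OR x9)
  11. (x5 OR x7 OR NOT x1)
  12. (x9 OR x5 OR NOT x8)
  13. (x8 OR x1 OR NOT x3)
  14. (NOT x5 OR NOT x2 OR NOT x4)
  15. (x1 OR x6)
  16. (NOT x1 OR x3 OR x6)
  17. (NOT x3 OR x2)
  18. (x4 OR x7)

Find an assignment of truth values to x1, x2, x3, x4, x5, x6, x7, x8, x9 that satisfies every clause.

x6 occurs only positively in the remaining clauses — set x6 = True.
Pure literal: x7 appears only positively; assign x7 = True.
Try x1 = True.
Set x2 = False and propagate.
  then x5 is forced to False.
  then x3 is forced to False.
Try x4 = True.
For the remaining variables, x8 = False, x9 = True works.

x1=True, x2=False, x3=False, x4=True, x5=False, x6=True, x7=True, x8=False, x9=True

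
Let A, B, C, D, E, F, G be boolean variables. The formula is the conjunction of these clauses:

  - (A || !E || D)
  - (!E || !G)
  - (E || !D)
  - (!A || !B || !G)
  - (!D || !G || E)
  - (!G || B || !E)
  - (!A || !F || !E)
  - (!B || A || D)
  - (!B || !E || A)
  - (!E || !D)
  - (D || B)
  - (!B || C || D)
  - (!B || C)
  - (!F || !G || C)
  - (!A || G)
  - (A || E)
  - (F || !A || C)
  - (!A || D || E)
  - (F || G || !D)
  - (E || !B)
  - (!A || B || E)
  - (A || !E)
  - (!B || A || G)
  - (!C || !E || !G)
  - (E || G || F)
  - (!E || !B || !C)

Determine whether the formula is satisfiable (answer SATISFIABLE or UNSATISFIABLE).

UNSATISFIABLE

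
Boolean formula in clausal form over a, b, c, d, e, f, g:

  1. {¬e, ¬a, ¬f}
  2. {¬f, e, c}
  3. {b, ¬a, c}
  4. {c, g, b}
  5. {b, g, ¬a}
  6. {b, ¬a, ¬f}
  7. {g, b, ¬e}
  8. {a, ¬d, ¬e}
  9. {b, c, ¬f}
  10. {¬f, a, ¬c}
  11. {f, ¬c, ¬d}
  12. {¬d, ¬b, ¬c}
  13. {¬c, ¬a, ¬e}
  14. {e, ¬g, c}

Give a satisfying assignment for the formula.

a=0, b=1, c=1, d=0, e=1, f=0, g=1

Check each clause:
  1. {¬e, ¬f, ¬a} — ¬f is true.
  2. {e, c, ¬f} — ¬f is true.
  3. {¬a, c, b} — b is true.
  4. {g, b, c} — b is true.
  5. {g, b, ¬a} — b is true.
  6. {¬f, b, ¬a} — ¬f is true.
  7. {b, g, ¬e} — b is true.
  8. {¬d, ¬e, a} — ¬d is true.
  9. {b, c, ¬f} — c is true.
  10. {¬c, ¬f, a} — ¬f is true.
  11. {f, ¬d, ¬c} — ¬d is true.
  12. {¬d, ¬c, ¬b} — ¬d is true.
  13. {¬e, ¬a, ¬c} — ¬a is true.
  14. {c, e, ¬g} — c is true.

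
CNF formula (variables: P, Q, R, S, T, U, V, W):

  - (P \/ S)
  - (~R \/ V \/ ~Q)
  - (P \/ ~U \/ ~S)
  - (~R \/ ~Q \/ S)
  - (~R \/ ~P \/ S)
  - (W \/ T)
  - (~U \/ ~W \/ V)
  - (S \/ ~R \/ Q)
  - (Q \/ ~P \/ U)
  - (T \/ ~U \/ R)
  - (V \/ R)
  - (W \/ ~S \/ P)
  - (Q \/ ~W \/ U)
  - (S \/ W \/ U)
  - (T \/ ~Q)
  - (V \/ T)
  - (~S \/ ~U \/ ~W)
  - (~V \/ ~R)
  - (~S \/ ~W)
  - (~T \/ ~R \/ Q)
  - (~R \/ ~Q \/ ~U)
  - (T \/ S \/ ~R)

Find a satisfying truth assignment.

Set P = True and propagate.
The remaining clauses are satisfied by Q = True, R = False, S = False, T = True, U = True, V = True, W = True.
Every clause has at least one true literal under this assignment.

P = T, Q = T, R = F, S = F, T = T, U = T, V = T, W = T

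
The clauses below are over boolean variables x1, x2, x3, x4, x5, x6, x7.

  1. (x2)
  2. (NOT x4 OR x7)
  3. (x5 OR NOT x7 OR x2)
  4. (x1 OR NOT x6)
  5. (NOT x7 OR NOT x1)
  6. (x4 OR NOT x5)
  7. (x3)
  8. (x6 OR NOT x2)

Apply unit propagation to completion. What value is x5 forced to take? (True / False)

False

Unit clause (x2) sets x2 = True.
(x3) stands alone — x3 = True.
(NOT x2 OR x6) with x2 = True leaves only x6, so x6 = True.
(NOT x6 OR x1) with x6 = True leaves only x1, so x1 = True.
From (NOT x1 OR NOT x7) and x1 = True: x7 = False.
(x7 OR NOT x4) with x7 = False leaves only NOT x4, so x4 = False.
From (x4 OR NOT x5) and x4 = False: x5 = False.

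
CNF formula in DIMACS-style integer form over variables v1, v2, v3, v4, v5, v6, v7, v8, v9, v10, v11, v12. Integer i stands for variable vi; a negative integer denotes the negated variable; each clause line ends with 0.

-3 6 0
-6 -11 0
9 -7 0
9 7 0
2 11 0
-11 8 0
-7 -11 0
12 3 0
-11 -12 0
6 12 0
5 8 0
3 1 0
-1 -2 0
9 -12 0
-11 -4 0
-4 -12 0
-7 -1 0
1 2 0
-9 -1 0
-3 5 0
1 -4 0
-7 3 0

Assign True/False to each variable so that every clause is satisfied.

v1 = F, v2 = T, v3 = T, v4 = F, v5 = T, v6 = T, v7 = T, v8 = F, v9 = T, v10 = F, v11 = F, v12 = T

Check each clause:
  1. (~v3 \/ v6) — v6 is true.
  2. (~v11 \/ ~v6) — ~v11 is true.
  3. (v9 \/ ~v7) — v9 is true.
  4. (v9 \/ v7) — v9 is true.
  5. (v2 \/ v11) — v2 is true.
  6. (~v11 \/ v8) — ~v11 is true.
  7. (~v7 \/ ~v11) — ~v11 is true.
  8. (v3 \/ v12) — v3 is true.
  9. (~v11 \/ ~v12) — ~v11 is true.
  10. (v6 \/ v12) — v12 is true.
  11. (v5 \/ v8) — v5 is true.
  12. (v3 \/ v1) — v3 is true.
  13. (~v2 \/ ~v1) — ~v1 is true.
  14. (v9 \/ ~v12) — v9 is true.
  15. (~v4 \/ ~v11) — ~v4 is true.
  16. (~v4 \/ ~v12) — ~v4 is true.
  17. (~v7 \/ ~v1) — ~v1 is true.
  18. (v1 \/ v2) — v2 is true.
  19. (~v9 \/ ~v1) — ~v1 is true.
  20. (~v3 \/ v5) — v5 is true.
  21. (~v4 \/ v1) — ~v4 is true.
  22. (~v7 \/ v3) — v3 is true.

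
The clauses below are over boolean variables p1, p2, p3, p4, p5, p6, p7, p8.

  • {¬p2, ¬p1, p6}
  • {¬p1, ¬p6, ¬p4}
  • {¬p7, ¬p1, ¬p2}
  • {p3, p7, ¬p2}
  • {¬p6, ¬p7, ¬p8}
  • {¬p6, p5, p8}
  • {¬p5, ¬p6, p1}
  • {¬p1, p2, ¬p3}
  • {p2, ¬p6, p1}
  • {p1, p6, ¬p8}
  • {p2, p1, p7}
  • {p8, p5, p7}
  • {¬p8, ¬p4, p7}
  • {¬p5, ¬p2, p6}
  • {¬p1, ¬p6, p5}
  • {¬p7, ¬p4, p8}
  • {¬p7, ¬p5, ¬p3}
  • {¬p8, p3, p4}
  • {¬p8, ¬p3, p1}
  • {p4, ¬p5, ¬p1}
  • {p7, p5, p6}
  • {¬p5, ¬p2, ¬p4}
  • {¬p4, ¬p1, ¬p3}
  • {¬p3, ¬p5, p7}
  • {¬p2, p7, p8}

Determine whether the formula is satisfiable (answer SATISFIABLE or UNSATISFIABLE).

SATISFIABLE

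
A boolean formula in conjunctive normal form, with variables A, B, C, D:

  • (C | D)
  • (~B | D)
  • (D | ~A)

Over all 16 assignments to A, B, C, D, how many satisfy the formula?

Split on D, then A.
  D=T, A=T: remaining (B,C) ∈ {(F,F); (F,T); (T,F); (T,T)} — 4.
  D=T, A=F: remaining (B,C) ∈ {(F,F); (F,T); (T,F); (T,T)} — 4.
  D=F, A=T: a clause becomes empty — 0.
  D=F, A=F: remaining (B,C) ∈ {(F,T)} — 1.
Total: 4 + 4 + 0 + 1 = 9.

9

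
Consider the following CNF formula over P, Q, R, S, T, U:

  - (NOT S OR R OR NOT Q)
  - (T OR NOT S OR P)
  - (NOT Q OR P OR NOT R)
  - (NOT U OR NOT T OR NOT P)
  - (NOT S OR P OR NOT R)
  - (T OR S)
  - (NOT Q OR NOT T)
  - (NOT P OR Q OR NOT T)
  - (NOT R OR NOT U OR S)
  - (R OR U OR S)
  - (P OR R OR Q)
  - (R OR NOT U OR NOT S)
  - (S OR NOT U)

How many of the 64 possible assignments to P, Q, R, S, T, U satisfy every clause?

6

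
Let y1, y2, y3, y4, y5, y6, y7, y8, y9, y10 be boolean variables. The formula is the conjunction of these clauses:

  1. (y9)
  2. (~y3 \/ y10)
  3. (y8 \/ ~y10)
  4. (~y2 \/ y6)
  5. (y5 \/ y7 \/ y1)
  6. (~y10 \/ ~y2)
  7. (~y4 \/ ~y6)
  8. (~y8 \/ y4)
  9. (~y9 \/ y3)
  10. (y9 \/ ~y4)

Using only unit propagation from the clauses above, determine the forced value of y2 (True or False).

(y9) stands alone — y9 = True.
(y3 \/ ~y9) with y9 = True leaves only y3, so y3 = True.
(~y3 \/ y10): since y3 = True, the clause reduces to (y10). y10 = True.
(y8 \/ ~y10): since y10 = True, the clause reduces to (y8). y8 = True.
In (~y2 \/ ~y10), ~y10 is now false; ~y2 must hold, so y2 = False.

False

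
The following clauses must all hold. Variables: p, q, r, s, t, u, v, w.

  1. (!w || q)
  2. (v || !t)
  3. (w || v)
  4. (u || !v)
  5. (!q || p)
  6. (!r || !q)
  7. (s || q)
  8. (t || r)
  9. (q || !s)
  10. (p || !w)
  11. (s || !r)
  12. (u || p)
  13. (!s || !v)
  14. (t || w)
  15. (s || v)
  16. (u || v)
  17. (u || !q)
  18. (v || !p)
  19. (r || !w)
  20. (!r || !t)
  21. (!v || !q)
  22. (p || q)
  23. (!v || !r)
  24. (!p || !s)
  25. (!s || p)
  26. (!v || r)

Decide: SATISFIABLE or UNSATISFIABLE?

v = True:
  propagation gives u=True, s=False, q=True; an empty clause results — contradiction.
v = False:
  propagation gives t=False, w=True, q=True, p=True; an empty clause results — contradiction.
Every branch closes, so no satisfying assignment exists.

UNSATISFIABLE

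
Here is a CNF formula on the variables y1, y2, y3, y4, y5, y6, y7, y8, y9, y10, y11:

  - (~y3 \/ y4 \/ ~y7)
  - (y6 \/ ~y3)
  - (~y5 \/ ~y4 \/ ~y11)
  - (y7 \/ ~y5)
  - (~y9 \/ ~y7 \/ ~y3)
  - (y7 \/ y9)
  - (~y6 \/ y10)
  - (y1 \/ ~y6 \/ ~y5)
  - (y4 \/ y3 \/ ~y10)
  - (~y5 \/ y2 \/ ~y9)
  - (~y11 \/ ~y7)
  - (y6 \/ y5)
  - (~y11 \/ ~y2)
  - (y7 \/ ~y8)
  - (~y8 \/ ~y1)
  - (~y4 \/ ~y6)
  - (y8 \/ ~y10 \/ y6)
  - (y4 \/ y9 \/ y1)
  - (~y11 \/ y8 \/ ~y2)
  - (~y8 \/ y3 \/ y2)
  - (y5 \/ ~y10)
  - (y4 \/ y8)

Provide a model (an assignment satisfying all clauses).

y11 occurs only negated in the remaining clauses — set y11 = False.
Set y1 = False and propagate.
Try y2 = True.
For the remaining variables, y3 = False, y4 = False, y5 = True, y6 = False, y7 = True, y8 = True, y9 = True, y10 = False works.

y1=F  y2=T  y3=F  y4=F  y5=T  y6=F  y7=T  y8=T  y9=T  y10=F  y11=F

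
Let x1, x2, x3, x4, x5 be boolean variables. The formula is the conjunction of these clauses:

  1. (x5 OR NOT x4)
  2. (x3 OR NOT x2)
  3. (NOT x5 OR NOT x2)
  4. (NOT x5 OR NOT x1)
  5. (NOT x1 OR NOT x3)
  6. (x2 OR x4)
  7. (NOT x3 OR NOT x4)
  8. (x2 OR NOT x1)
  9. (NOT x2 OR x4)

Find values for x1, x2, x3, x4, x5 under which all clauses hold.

x1 occurs only negated in the remaining clauses — set x1 = False.
Try x2 = False.
  then x4 is forced to True.
  then x5 is forced to True.
  then x3 is forced to False.
Every clause has at least one true literal under this assignment.

x1=F, x2=F, x3=F, x4=T, x5=T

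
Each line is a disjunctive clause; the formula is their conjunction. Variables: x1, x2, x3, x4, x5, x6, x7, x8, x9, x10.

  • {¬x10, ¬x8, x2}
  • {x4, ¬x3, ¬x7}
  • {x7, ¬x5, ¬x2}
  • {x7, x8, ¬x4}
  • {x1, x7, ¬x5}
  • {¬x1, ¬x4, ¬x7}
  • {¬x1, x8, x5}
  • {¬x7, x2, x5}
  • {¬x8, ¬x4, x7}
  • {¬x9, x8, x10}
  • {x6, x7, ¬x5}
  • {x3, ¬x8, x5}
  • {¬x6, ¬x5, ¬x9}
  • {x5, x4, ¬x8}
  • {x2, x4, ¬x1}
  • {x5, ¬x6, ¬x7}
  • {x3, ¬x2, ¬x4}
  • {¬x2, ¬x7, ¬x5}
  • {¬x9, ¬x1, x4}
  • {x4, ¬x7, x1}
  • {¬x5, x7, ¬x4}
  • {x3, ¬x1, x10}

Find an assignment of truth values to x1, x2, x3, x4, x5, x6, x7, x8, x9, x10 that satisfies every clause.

x1=False, x2=False, x3=True, x4=False, x5=False, x6=True, x7=False, x8=False, x9=False, x10=True

Check each clause:
  1. {¬x8, ¬x10, x2} — ¬x8 is true.
  2. {¬x7, ¬x3, x4} — ¬x7 is true.
  3. {x7, ¬x2, ¬x5} — ¬x5 is true.
  4. {¬x4, x7, x8} — ¬x4 is true.
  5. {x1, x7, ¬x5} — ¬x5 is true.
  6. {¬x7, ¬x1, ¬x4} — ¬x7 is true.
  7. {x8, ¬x1, x5} — ¬x1 is true.
  8. {x2, ¬x7, x5} — ¬x7 is true.
  9. {¬x4, ¬x8, x7} — ¬x8 is true.
  10. {x8, x10, ¬x9} — x10 is true.
  11. {x7, ¬x5, x6} — ¬x5 is true.
  12. {x3, ¬x8, x5} — ¬x8 is true.
  13. {¬x9, ¬x6, ¬x5} — ¬x5 is true.
  14. {x4, ¬x8, x5} — ¬x8 is true.
  15. {¬x1, x4, x2} — ¬x1 is true.
  16. {x5, ¬x6, ¬x7} — ¬x7 is true.
  17. {¬x4, x3, ¬x2} — x3 is true.
  18. {¬x7, ¬x2, ¬x5} — ¬x7 is true.
  19. {x4, ¬x1, ¬x9} — ¬x1 is true.
  20. {x4, x1, ¬x7} — ¬x7 is true.
  21. {¬x5, x7, ¬x4} — ¬x5 is true.
  22. {¬x1, x10, x3} — x10 is true.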